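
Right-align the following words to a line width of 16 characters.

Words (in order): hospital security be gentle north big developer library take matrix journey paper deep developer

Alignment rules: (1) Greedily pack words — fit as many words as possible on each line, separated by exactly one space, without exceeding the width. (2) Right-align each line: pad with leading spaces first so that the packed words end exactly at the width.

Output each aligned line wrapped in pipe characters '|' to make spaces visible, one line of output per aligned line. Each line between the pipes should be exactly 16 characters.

Line 1: ['hospital'] (min_width=8, slack=8)
Line 2: ['security', 'be'] (min_width=11, slack=5)
Line 3: ['gentle', 'north', 'big'] (min_width=16, slack=0)
Line 4: ['developer'] (min_width=9, slack=7)
Line 5: ['library', 'take'] (min_width=12, slack=4)
Line 6: ['matrix', 'journey'] (min_width=14, slack=2)
Line 7: ['paper', 'deep'] (min_width=10, slack=6)
Line 8: ['developer'] (min_width=9, slack=7)

Answer: |        hospital|
|     security be|
|gentle north big|
|       developer|
|    library take|
|  matrix journey|
|      paper deep|
|       developer|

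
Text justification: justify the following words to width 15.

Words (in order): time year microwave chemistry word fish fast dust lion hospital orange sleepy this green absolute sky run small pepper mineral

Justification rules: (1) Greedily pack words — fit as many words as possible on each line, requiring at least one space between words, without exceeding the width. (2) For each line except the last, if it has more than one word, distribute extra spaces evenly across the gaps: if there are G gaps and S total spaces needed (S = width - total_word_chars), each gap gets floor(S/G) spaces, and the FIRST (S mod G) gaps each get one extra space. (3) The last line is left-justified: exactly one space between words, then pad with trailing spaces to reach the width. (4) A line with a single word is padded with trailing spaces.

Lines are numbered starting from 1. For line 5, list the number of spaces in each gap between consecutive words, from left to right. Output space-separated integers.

Answer: 3

Derivation:
Line 1: ['time', 'year'] (min_width=9, slack=6)
Line 2: ['microwave'] (min_width=9, slack=6)
Line 3: ['chemistry', 'word'] (min_width=14, slack=1)
Line 4: ['fish', 'fast', 'dust'] (min_width=14, slack=1)
Line 5: ['lion', 'hospital'] (min_width=13, slack=2)
Line 6: ['orange', 'sleepy'] (min_width=13, slack=2)
Line 7: ['this', 'green'] (min_width=10, slack=5)
Line 8: ['absolute', 'sky'] (min_width=12, slack=3)
Line 9: ['run', 'small'] (min_width=9, slack=6)
Line 10: ['pepper', 'mineral'] (min_width=14, slack=1)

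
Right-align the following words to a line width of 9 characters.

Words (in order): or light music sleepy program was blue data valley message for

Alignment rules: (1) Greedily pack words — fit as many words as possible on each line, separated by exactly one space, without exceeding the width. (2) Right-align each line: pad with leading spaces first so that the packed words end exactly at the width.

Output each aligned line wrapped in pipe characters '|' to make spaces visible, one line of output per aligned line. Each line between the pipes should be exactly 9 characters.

Line 1: ['or', 'light'] (min_width=8, slack=1)
Line 2: ['music'] (min_width=5, slack=4)
Line 3: ['sleepy'] (min_width=6, slack=3)
Line 4: ['program'] (min_width=7, slack=2)
Line 5: ['was', 'blue'] (min_width=8, slack=1)
Line 6: ['data'] (min_width=4, slack=5)
Line 7: ['valley'] (min_width=6, slack=3)
Line 8: ['message'] (min_width=7, slack=2)
Line 9: ['for'] (min_width=3, slack=6)

Answer: | or light|
|    music|
|   sleepy|
|  program|
| was blue|
|     data|
|   valley|
|  message|
|      for|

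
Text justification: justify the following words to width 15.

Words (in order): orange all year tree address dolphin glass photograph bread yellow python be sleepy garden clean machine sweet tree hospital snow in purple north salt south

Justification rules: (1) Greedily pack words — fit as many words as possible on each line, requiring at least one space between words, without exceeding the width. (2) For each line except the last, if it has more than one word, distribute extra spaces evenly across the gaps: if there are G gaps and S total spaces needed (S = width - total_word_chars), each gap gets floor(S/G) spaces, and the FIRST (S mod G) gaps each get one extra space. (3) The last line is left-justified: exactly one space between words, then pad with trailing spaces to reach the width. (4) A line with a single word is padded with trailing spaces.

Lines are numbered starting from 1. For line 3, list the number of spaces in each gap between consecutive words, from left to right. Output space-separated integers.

Answer: 3

Derivation:
Line 1: ['orange', 'all', 'year'] (min_width=15, slack=0)
Line 2: ['tree', 'address'] (min_width=12, slack=3)
Line 3: ['dolphin', 'glass'] (min_width=13, slack=2)
Line 4: ['photograph'] (min_width=10, slack=5)
Line 5: ['bread', 'yellow'] (min_width=12, slack=3)
Line 6: ['python', 'be'] (min_width=9, slack=6)
Line 7: ['sleepy', 'garden'] (min_width=13, slack=2)
Line 8: ['clean', 'machine'] (min_width=13, slack=2)
Line 9: ['sweet', 'tree'] (min_width=10, slack=5)
Line 10: ['hospital', 'snow'] (min_width=13, slack=2)
Line 11: ['in', 'purple', 'north'] (min_width=15, slack=0)
Line 12: ['salt', 'south'] (min_width=10, slack=5)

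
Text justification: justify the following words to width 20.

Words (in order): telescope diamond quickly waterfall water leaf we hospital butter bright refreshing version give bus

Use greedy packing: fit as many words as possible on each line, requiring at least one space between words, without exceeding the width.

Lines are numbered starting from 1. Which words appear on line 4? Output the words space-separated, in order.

Line 1: ['telescope', 'diamond'] (min_width=17, slack=3)
Line 2: ['quickly', 'waterfall'] (min_width=17, slack=3)
Line 3: ['water', 'leaf', 'we'] (min_width=13, slack=7)
Line 4: ['hospital', 'butter'] (min_width=15, slack=5)
Line 5: ['bright', 'refreshing'] (min_width=17, slack=3)
Line 6: ['version', 'give', 'bus'] (min_width=16, slack=4)

Answer: hospital butter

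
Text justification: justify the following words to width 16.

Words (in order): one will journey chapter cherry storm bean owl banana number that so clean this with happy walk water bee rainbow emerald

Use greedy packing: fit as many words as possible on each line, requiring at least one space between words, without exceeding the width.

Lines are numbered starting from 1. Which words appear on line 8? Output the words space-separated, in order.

Line 1: ['one', 'will', 'journey'] (min_width=16, slack=0)
Line 2: ['chapter', 'cherry'] (min_width=14, slack=2)
Line 3: ['storm', 'bean', 'owl'] (min_width=14, slack=2)
Line 4: ['banana', 'number'] (min_width=13, slack=3)
Line 5: ['that', 'so', 'clean'] (min_width=13, slack=3)
Line 6: ['this', 'with', 'happy'] (min_width=15, slack=1)
Line 7: ['walk', 'water', 'bee'] (min_width=14, slack=2)
Line 8: ['rainbow', 'emerald'] (min_width=15, slack=1)

Answer: rainbow emerald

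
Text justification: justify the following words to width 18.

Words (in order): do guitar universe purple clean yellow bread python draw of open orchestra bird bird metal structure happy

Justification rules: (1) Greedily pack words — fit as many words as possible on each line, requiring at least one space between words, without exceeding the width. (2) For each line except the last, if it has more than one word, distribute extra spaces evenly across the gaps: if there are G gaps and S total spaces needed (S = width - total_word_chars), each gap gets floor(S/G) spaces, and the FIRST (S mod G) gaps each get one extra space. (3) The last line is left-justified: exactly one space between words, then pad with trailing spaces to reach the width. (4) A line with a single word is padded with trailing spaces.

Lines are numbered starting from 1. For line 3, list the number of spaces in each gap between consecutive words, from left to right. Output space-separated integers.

Answer: 7

Derivation:
Line 1: ['do', 'guitar', 'universe'] (min_width=18, slack=0)
Line 2: ['purple', 'clean'] (min_width=12, slack=6)
Line 3: ['yellow', 'bread'] (min_width=12, slack=6)
Line 4: ['python', 'draw', 'of'] (min_width=14, slack=4)
Line 5: ['open', 'orchestra'] (min_width=14, slack=4)
Line 6: ['bird', 'bird', 'metal'] (min_width=15, slack=3)
Line 7: ['structure', 'happy'] (min_width=15, slack=3)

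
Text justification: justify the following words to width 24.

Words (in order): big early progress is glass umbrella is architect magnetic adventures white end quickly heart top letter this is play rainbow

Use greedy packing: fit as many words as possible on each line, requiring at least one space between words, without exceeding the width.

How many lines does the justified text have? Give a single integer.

Answer: 6

Derivation:
Line 1: ['big', 'early', 'progress', 'is'] (min_width=21, slack=3)
Line 2: ['glass', 'umbrella', 'is'] (min_width=17, slack=7)
Line 3: ['architect', 'magnetic'] (min_width=18, slack=6)
Line 4: ['adventures', 'white', 'end'] (min_width=20, slack=4)
Line 5: ['quickly', 'heart', 'top', 'letter'] (min_width=24, slack=0)
Line 6: ['this', 'is', 'play', 'rainbow'] (min_width=20, slack=4)
Total lines: 6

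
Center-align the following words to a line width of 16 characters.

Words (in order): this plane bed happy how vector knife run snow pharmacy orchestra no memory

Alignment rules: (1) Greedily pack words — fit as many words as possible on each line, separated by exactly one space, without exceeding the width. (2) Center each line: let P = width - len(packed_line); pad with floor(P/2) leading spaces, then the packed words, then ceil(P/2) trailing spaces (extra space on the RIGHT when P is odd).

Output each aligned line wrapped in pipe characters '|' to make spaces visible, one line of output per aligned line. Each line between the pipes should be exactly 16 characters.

Line 1: ['this', 'plane', 'bed'] (min_width=14, slack=2)
Line 2: ['happy', 'how', 'vector'] (min_width=16, slack=0)
Line 3: ['knife', 'run', 'snow'] (min_width=14, slack=2)
Line 4: ['pharmacy'] (min_width=8, slack=8)
Line 5: ['orchestra', 'no'] (min_width=12, slack=4)
Line 6: ['memory'] (min_width=6, slack=10)

Answer: | this plane bed |
|happy how vector|
| knife run snow |
|    pharmacy    |
|  orchestra no  |
|     memory     |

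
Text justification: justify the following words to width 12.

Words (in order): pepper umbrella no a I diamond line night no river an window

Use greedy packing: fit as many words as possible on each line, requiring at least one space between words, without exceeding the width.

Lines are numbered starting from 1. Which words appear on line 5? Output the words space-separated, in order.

Line 1: ['pepper'] (min_width=6, slack=6)
Line 2: ['umbrella', 'no'] (min_width=11, slack=1)
Line 3: ['a', 'I', 'diamond'] (min_width=11, slack=1)
Line 4: ['line', 'night'] (min_width=10, slack=2)
Line 5: ['no', 'river', 'an'] (min_width=11, slack=1)
Line 6: ['window'] (min_width=6, slack=6)

Answer: no river an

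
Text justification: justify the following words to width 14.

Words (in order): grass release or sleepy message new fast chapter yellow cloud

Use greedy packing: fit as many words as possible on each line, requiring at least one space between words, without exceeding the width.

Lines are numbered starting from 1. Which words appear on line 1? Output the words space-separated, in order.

Answer: grass release

Derivation:
Line 1: ['grass', 'release'] (min_width=13, slack=1)
Line 2: ['or', 'sleepy'] (min_width=9, slack=5)
Line 3: ['message', 'new'] (min_width=11, slack=3)
Line 4: ['fast', 'chapter'] (min_width=12, slack=2)
Line 5: ['yellow', 'cloud'] (min_width=12, slack=2)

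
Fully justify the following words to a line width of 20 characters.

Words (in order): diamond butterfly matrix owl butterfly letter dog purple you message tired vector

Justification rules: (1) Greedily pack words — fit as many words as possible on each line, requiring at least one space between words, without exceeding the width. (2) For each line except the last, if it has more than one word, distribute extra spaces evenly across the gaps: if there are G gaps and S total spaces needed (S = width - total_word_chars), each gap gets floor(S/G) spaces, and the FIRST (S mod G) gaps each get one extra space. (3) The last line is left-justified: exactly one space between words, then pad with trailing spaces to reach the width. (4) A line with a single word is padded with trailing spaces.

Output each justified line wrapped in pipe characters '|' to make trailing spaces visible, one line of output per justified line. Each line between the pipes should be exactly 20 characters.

Answer: |diamond    butterfly|
|matrix owl butterfly|
|letter   dog  purple|
|you   message  tired|
|vector              |

Derivation:
Line 1: ['diamond', 'butterfly'] (min_width=17, slack=3)
Line 2: ['matrix', 'owl', 'butterfly'] (min_width=20, slack=0)
Line 3: ['letter', 'dog', 'purple'] (min_width=17, slack=3)
Line 4: ['you', 'message', 'tired'] (min_width=17, slack=3)
Line 5: ['vector'] (min_width=6, slack=14)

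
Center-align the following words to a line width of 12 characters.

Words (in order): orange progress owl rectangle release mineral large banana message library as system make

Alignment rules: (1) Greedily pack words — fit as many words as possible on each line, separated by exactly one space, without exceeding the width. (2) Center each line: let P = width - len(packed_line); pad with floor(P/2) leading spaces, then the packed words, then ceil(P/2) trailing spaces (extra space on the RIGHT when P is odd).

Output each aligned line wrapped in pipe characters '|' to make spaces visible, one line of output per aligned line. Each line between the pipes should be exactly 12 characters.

Line 1: ['orange'] (min_width=6, slack=6)
Line 2: ['progress', 'owl'] (min_width=12, slack=0)
Line 3: ['rectangle'] (min_width=9, slack=3)
Line 4: ['release'] (min_width=7, slack=5)
Line 5: ['mineral'] (min_width=7, slack=5)
Line 6: ['large', 'banana'] (min_width=12, slack=0)
Line 7: ['message'] (min_width=7, slack=5)
Line 8: ['library', 'as'] (min_width=10, slack=2)
Line 9: ['system', 'make'] (min_width=11, slack=1)

Answer: |   orange   |
|progress owl|
| rectangle  |
|  release   |
|  mineral   |
|large banana|
|  message   |
| library as |
|system make |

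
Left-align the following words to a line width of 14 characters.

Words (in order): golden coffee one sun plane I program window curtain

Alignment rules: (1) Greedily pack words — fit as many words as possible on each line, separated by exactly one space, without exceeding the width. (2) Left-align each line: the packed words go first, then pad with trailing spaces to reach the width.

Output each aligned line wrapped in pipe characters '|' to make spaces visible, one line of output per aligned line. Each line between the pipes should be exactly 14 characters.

Answer: |golden coffee |
|one sun plane |
|I program     |
|window curtain|

Derivation:
Line 1: ['golden', 'coffee'] (min_width=13, slack=1)
Line 2: ['one', 'sun', 'plane'] (min_width=13, slack=1)
Line 3: ['I', 'program'] (min_width=9, slack=5)
Line 4: ['window', 'curtain'] (min_width=14, slack=0)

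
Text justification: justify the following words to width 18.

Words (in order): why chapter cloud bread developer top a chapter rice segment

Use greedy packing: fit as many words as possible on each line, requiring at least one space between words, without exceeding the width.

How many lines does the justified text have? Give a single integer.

Answer: 4

Derivation:
Line 1: ['why', 'chapter', 'cloud'] (min_width=17, slack=1)
Line 2: ['bread', 'developer'] (min_width=15, slack=3)
Line 3: ['top', 'a', 'chapter', 'rice'] (min_width=18, slack=0)
Line 4: ['segment'] (min_width=7, slack=11)
Total lines: 4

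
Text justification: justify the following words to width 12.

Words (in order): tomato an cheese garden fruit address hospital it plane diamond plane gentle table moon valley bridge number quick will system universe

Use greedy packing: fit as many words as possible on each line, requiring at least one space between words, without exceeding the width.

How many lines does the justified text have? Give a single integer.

Line 1: ['tomato', 'an'] (min_width=9, slack=3)
Line 2: ['cheese'] (min_width=6, slack=6)
Line 3: ['garden', 'fruit'] (min_width=12, slack=0)
Line 4: ['address'] (min_width=7, slack=5)
Line 5: ['hospital', 'it'] (min_width=11, slack=1)
Line 6: ['plane'] (min_width=5, slack=7)
Line 7: ['diamond'] (min_width=7, slack=5)
Line 8: ['plane', 'gentle'] (min_width=12, slack=0)
Line 9: ['table', 'moon'] (min_width=10, slack=2)
Line 10: ['valley'] (min_width=6, slack=6)
Line 11: ['bridge'] (min_width=6, slack=6)
Line 12: ['number', 'quick'] (min_width=12, slack=0)
Line 13: ['will', 'system'] (min_width=11, slack=1)
Line 14: ['universe'] (min_width=8, slack=4)
Total lines: 14

Answer: 14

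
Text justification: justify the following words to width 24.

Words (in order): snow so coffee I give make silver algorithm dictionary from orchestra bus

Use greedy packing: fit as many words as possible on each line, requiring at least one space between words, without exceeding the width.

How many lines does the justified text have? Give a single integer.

Line 1: ['snow', 'so', 'coffee', 'I', 'give'] (min_width=21, slack=3)
Line 2: ['make', 'silver', 'algorithm'] (min_width=21, slack=3)
Line 3: ['dictionary', 'from'] (min_width=15, slack=9)
Line 4: ['orchestra', 'bus'] (min_width=13, slack=11)
Total lines: 4

Answer: 4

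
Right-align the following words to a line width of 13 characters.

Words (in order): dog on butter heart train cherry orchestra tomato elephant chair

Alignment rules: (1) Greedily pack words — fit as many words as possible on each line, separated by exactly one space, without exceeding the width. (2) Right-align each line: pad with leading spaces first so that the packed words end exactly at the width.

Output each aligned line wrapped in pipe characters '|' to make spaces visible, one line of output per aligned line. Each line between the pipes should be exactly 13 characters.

Line 1: ['dog', 'on', 'butter'] (min_width=13, slack=0)
Line 2: ['heart', 'train'] (min_width=11, slack=2)
Line 3: ['cherry'] (min_width=6, slack=7)
Line 4: ['orchestra'] (min_width=9, slack=4)
Line 5: ['tomato'] (min_width=6, slack=7)
Line 6: ['elephant'] (min_width=8, slack=5)
Line 7: ['chair'] (min_width=5, slack=8)

Answer: |dog on butter|
|  heart train|
|       cherry|
|    orchestra|
|       tomato|
|     elephant|
|        chair|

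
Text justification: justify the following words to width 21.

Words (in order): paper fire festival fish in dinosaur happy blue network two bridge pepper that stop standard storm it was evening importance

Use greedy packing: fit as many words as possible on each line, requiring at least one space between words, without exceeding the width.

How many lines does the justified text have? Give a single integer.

Line 1: ['paper', 'fire', 'festival'] (min_width=19, slack=2)
Line 2: ['fish', 'in', 'dinosaur'] (min_width=16, slack=5)
Line 3: ['happy', 'blue', 'network'] (min_width=18, slack=3)
Line 4: ['two', 'bridge', 'pepper'] (min_width=17, slack=4)
Line 5: ['that', 'stop', 'standard'] (min_width=18, slack=3)
Line 6: ['storm', 'it', 'was', 'evening'] (min_width=20, slack=1)
Line 7: ['importance'] (min_width=10, slack=11)
Total lines: 7

Answer: 7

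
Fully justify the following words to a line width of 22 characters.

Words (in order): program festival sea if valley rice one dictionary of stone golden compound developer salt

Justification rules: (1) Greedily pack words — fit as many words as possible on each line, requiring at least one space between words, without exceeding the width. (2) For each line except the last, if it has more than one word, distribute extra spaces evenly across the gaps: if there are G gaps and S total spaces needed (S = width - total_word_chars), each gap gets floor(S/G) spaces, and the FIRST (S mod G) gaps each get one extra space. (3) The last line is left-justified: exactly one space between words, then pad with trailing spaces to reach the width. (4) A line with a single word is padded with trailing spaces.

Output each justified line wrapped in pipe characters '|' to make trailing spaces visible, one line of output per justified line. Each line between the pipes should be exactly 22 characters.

Line 1: ['program', 'festival', 'sea'] (min_width=20, slack=2)
Line 2: ['if', 'valley', 'rice', 'one'] (min_width=18, slack=4)
Line 3: ['dictionary', 'of', 'stone'] (min_width=19, slack=3)
Line 4: ['golden', 'compound'] (min_width=15, slack=7)
Line 5: ['developer', 'salt'] (min_width=14, slack=8)

Answer: |program  festival  sea|
|if   valley  rice  one|
|dictionary   of  stone|
|golden        compound|
|developer salt        |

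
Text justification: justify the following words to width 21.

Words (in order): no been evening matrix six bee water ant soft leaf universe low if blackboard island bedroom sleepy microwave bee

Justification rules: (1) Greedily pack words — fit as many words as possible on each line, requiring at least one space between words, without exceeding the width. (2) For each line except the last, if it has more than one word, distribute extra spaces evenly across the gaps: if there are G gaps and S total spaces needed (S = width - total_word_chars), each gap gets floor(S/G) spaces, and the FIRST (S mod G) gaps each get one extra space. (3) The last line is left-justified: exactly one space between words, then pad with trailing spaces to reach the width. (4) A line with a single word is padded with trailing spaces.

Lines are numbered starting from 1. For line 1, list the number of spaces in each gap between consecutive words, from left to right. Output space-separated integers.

Line 1: ['no', 'been', 'evening'] (min_width=15, slack=6)
Line 2: ['matrix', 'six', 'bee', 'water'] (min_width=20, slack=1)
Line 3: ['ant', 'soft', 'leaf'] (min_width=13, slack=8)
Line 4: ['universe', 'low', 'if'] (min_width=15, slack=6)
Line 5: ['blackboard', 'island'] (min_width=17, slack=4)
Line 6: ['bedroom', 'sleepy'] (min_width=14, slack=7)
Line 7: ['microwave', 'bee'] (min_width=13, slack=8)

Answer: 4 4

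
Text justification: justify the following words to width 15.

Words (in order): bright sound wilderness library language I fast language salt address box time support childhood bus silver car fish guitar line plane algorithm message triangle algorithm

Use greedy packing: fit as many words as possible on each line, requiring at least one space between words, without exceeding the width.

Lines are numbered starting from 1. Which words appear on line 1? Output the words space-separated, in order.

Answer: bright sound

Derivation:
Line 1: ['bright', 'sound'] (min_width=12, slack=3)
Line 2: ['wilderness'] (min_width=10, slack=5)
Line 3: ['library'] (min_width=7, slack=8)
Line 4: ['language', 'I', 'fast'] (min_width=15, slack=0)
Line 5: ['language', 'salt'] (min_width=13, slack=2)
Line 6: ['address', 'box'] (min_width=11, slack=4)
Line 7: ['time', 'support'] (min_width=12, slack=3)
Line 8: ['childhood', 'bus'] (min_width=13, slack=2)
Line 9: ['silver', 'car', 'fish'] (min_width=15, slack=0)
Line 10: ['guitar', 'line'] (min_width=11, slack=4)
Line 11: ['plane', 'algorithm'] (min_width=15, slack=0)
Line 12: ['message'] (min_width=7, slack=8)
Line 13: ['triangle'] (min_width=8, slack=7)
Line 14: ['algorithm'] (min_width=9, slack=6)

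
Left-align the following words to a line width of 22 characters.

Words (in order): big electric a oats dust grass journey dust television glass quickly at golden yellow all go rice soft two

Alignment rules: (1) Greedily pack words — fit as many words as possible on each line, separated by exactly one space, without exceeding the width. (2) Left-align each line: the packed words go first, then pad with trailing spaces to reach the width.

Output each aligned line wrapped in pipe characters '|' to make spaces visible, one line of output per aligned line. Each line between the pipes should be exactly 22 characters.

Line 1: ['big', 'electric', 'a', 'oats'] (min_width=19, slack=3)
Line 2: ['dust', 'grass', 'journey'] (min_width=18, slack=4)
Line 3: ['dust', 'television', 'glass'] (min_width=21, slack=1)
Line 4: ['quickly', 'at', 'golden'] (min_width=17, slack=5)
Line 5: ['yellow', 'all', 'go', 'rice'] (min_width=18, slack=4)
Line 6: ['soft', 'two'] (min_width=8, slack=14)

Answer: |big electric a oats   |
|dust grass journey    |
|dust television glass |
|quickly at golden     |
|yellow all go rice    |
|soft two              |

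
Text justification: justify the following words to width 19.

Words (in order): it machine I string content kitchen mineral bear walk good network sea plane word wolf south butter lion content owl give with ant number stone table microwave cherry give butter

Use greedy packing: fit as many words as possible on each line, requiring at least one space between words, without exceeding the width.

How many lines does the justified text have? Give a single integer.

Answer: 11

Derivation:
Line 1: ['it', 'machine', 'I', 'string'] (min_width=19, slack=0)
Line 2: ['content', 'kitchen'] (min_width=15, slack=4)
Line 3: ['mineral', 'bear', 'walk'] (min_width=17, slack=2)
Line 4: ['good', 'network', 'sea'] (min_width=16, slack=3)
Line 5: ['plane', 'word', 'wolf'] (min_width=15, slack=4)
Line 6: ['south', 'butter', 'lion'] (min_width=17, slack=2)
Line 7: ['content', 'owl', 'give'] (min_width=16, slack=3)
Line 8: ['with', 'ant', 'number'] (min_width=15, slack=4)
Line 9: ['stone', 'table'] (min_width=11, slack=8)
Line 10: ['microwave', 'cherry'] (min_width=16, slack=3)
Line 11: ['give', 'butter'] (min_width=11, slack=8)
Total lines: 11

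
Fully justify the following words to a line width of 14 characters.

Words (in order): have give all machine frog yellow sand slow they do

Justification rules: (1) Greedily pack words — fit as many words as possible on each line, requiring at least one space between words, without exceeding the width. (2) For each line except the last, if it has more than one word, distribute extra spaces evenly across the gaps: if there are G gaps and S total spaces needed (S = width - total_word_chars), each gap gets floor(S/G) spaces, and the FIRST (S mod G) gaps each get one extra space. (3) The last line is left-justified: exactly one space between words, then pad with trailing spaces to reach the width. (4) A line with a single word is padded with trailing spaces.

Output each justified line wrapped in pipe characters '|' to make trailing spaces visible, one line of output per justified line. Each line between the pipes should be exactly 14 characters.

Answer: |have  give all|
|machine   frog|
|yellow    sand|
|slow they do  |

Derivation:
Line 1: ['have', 'give', 'all'] (min_width=13, slack=1)
Line 2: ['machine', 'frog'] (min_width=12, slack=2)
Line 3: ['yellow', 'sand'] (min_width=11, slack=3)
Line 4: ['slow', 'they', 'do'] (min_width=12, slack=2)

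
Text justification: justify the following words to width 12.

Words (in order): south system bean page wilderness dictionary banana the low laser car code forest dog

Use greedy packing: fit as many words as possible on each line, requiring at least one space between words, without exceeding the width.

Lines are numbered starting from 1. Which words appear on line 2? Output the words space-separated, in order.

Answer: bean page

Derivation:
Line 1: ['south', 'system'] (min_width=12, slack=0)
Line 2: ['bean', 'page'] (min_width=9, slack=3)
Line 3: ['wilderness'] (min_width=10, slack=2)
Line 4: ['dictionary'] (min_width=10, slack=2)
Line 5: ['banana', 'the'] (min_width=10, slack=2)
Line 6: ['low', 'laser'] (min_width=9, slack=3)
Line 7: ['car', 'code'] (min_width=8, slack=4)
Line 8: ['forest', 'dog'] (min_width=10, slack=2)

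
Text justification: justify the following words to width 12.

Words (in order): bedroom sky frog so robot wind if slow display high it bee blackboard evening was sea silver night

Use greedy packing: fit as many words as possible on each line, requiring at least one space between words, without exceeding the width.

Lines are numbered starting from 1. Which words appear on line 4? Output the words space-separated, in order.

Line 1: ['bedroom', 'sky'] (min_width=11, slack=1)
Line 2: ['frog', 'so'] (min_width=7, slack=5)
Line 3: ['robot', 'wind'] (min_width=10, slack=2)
Line 4: ['if', 'slow'] (min_width=7, slack=5)
Line 5: ['display', 'high'] (min_width=12, slack=0)
Line 6: ['it', 'bee'] (min_width=6, slack=6)
Line 7: ['blackboard'] (min_width=10, slack=2)
Line 8: ['evening', 'was'] (min_width=11, slack=1)
Line 9: ['sea', 'silver'] (min_width=10, slack=2)
Line 10: ['night'] (min_width=5, slack=7)

Answer: if slow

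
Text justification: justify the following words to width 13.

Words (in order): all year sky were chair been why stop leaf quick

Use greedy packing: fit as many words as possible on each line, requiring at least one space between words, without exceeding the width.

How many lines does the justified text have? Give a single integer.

Answer: 4

Derivation:
Line 1: ['all', 'year', 'sky'] (min_width=12, slack=1)
Line 2: ['were', 'chair'] (min_width=10, slack=3)
Line 3: ['been', 'why', 'stop'] (min_width=13, slack=0)
Line 4: ['leaf', 'quick'] (min_width=10, slack=3)
Total lines: 4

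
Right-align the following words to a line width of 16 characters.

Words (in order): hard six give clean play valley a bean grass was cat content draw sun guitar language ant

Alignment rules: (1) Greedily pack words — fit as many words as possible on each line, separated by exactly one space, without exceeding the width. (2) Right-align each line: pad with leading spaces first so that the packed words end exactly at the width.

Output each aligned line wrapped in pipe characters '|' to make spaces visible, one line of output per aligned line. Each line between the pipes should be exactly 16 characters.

Answer: |   hard six give|
|      clean play|
|   valley a bean|
|   grass was cat|
|content draw sun|
| guitar language|
|             ant|

Derivation:
Line 1: ['hard', 'six', 'give'] (min_width=13, slack=3)
Line 2: ['clean', 'play'] (min_width=10, slack=6)
Line 3: ['valley', 'a', 'bean'] (min_width=13, slack=3)
Line 4: ['grass', 'was', 'cat'] (min_width=13, slack=3)
Line 5: ['content', 'draw', 'sun'] (min_width=16, slack=0)
Line 6: ['guitar', 'language'] (min_width=15, slack=1)
Line 7: ['ant'] (min_width=3, slack=13)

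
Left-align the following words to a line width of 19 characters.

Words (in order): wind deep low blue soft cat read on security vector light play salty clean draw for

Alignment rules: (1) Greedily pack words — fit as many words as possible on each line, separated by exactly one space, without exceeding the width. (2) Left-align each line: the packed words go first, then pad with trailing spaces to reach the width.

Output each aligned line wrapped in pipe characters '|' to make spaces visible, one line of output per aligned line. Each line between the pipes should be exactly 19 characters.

Line 1: ['wind', 'deep', 'low', 'blue'] (min_width=18, slack=1)
Line 2: ['soft', 'cat', 'read', 'on'] (min_width=16, slack=3)
Line 3: ['security', 'vector'] (min_width=15, slack=4)
Line 4: ['light', 'play', 'salty'] (min_width=16, slack=3)
Line 5: ['clean', 'draw', 'for'] (min_width=14, slack=5)

Answer: |wind deep low blue |
|soft cat read on   |
|security vector    |
|light play salty   |
|clean draw for     |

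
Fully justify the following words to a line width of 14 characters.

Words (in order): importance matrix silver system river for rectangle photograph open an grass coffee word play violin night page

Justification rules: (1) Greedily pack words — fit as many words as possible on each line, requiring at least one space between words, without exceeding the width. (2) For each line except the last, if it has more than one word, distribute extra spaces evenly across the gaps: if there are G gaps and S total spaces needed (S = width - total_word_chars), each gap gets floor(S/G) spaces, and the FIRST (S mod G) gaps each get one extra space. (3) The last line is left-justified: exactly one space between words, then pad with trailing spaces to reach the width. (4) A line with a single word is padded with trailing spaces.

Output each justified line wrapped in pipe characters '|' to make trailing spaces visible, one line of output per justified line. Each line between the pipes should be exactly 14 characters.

Answer: |importance    |
|matrix  silver|
|system   river|
|for  rectangle|
|photograph    |
|open  an grass|
|coffee    word|
|play    violin|
|night page    |

Derivation:
Line 1: ['importance'] (min_width=10, slack=4)
Line 2: ['matrix', 'silver'] (min_width=13, slack=1)
Line 3: ['system', 'river'] (min_width=12, slack=2)
Line 4: ['for', 'rectangle'] (min_width=13, slack=1)
Line 5: ['photograph'] (min_width=10, slack=4)
Line 6: ['open', 'an', 'grass'] (min_width=13, slack=1)
Line 7: ['coffee', 'word'] (min_width=11, slack=3)
Line 8: ['play', 'violin'] (min_width=11, slack=3)
Line 9: ['night', 'page'] (min_width=10, slack=4)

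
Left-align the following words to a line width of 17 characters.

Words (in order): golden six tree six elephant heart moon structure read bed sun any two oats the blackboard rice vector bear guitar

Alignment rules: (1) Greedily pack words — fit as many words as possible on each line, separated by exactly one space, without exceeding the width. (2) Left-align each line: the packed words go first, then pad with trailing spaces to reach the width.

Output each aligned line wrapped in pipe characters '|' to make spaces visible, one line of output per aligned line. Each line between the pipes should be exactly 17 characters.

Answer: |golden six tree  |
|six elephant     |
|heart moon       |
|structure read   |
|bed sun any two  |
|oats the         |
|blackboard rice  |
|vector bear      |
|guitar           |

Derivation:
Line 1: ['golden', 'six', 'tree'] (min_width=15, slack=2)
Line 2: ['six', 'elephant'] (min_width=12, slack=5)
Line 3: ['heart', 'moon'] (min_width=10, slack=7)
Line 4: ['structure', 'read'] (min_width=14, slack=3)
Line 5: ['bed', 'sun', 'any', 'two'] (min_width=15, slack=2)
Line 6: ['oats', 'the'] (min_width=8, slack=9)
Line 7: ['blackboard', 'rice'] (min_width=15, slack=2)
Line 8: ['vector', 'bear'] (min_width=11, slack=6)
Line 9: ['guitar'] (min_width=6, slack=11)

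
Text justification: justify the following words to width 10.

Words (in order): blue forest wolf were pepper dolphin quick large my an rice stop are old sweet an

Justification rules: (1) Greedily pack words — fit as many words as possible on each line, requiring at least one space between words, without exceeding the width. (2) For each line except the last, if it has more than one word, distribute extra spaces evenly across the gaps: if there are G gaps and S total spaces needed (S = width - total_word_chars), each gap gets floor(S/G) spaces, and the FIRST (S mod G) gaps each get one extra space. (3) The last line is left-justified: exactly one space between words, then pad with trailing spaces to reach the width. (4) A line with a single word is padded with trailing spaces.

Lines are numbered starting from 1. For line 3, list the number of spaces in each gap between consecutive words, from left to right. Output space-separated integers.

Line 1: ['blue'] (min_width=4, slack=6)
Line 2: ['forest'] (min_width=6, slack=4)
Line 3: ['wolf', 'were'] (min_width=9, slack=1)
Line 4: ['pepper'] (min_width=6, slack=4)
Line 5: ['dolphin'] (min_width=7, slack=3)
Line 6: ['quick'] (min_width=5, slack=5)
Line 7: ['large', 'my'] (min_width=8, slack=2)
Line 8: ['an', 'rice'] (min_width=7, slack=3)
Line 9: ['stop', 'are'] (min_width=8, slack=2)
Line 10: ['old', 'sweet'] (min_width=9, slack=1)
Line 11: ['an'] (min_width=2, slack=8)

Answer: 2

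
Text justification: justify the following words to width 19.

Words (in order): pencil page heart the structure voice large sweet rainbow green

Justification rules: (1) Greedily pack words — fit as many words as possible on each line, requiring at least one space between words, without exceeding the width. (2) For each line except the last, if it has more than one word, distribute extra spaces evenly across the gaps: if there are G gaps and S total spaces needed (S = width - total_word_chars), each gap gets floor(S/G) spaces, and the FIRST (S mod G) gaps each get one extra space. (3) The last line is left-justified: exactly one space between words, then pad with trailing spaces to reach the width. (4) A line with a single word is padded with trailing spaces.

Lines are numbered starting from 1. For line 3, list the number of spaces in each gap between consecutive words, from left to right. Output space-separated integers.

Line 1: ['pencil', 'page', 'heart'] (min_width=17, slack=2)
Line 2: ['the', 'structure', 'voice'] (min_width=19, slack=0)
Line 3: ['large', 'sweet', 'rainbow'] (min_width=19, slack=0)
Line 4: ['green'] (min_width=5, slack=14)

Answer: 1 1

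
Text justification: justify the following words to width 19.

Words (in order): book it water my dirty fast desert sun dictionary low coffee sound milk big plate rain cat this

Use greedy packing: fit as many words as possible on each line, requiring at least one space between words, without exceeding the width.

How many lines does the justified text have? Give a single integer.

Line 1: ['book', 'it', 'water', 'my'] (min_width=16, slack=3)
Line 2: ['dirty', 'fast', 'desert'] (min_width=17, slack=2)
Line 3: ['sun', 'dictionary', 'low'] (min_width=18, slack=1)
Line 4: ['coffee', 'sound', 'milk'] (min_width=17, slack=2)
Line 5: ['big', 'plate', 'rain', 'cat'] (min_width=18, slack=1)
Line 6: ['this'] (min_width=4, slack=15)
Total lines: 6

Answer: 6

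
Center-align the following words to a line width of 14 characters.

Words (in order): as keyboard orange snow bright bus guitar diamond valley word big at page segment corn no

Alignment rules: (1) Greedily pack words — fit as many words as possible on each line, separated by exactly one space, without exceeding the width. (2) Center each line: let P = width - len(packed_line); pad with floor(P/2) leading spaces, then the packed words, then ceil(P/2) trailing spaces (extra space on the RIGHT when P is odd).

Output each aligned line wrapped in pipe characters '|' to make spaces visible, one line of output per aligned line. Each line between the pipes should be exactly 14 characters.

Answer: | as keyboard  |
| orange snow  |
|  bright bus  |
|guitar diamond|
| valley word  |
| big at page  |
| segment corn |
|      no      |

Derivation:
Line 1: ['as', 'keyboard'] (min_width=11, slack=3)
Line 2: ['orange', 'snow'] (min_width=11, slack=3)
Line 3: ['bright', 'bus'] (min_width=10, slack=4)
Line 4: ['guitar', 'diamond'] (min_width=14, slack=0)
Line 5: ['valley', 'word'] (min_width=11, slack=3)
Line 6: ['big', 'at', 'page'] (min_width=11, slack=3)
Line 7: ['segment', 'corn'] (min_width=12, slack=2)
Line 8: ['no'] (min_width=2, slack=12)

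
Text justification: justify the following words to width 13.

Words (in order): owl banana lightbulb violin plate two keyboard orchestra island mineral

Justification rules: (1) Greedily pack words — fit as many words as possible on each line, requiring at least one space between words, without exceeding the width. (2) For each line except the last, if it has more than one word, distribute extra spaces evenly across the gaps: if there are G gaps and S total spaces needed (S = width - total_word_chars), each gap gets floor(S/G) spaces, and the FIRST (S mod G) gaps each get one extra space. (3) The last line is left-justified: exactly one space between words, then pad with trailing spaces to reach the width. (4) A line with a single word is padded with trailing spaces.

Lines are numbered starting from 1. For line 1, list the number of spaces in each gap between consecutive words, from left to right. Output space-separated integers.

Line 1: ['owl', 'banana'] (min_width=10, slack=3)
Line 2: ['lightbulb'] (min_width=9, slack=4)
Line 3: ['violin', 'plate'] (min_width=12, slack=1)
Line 4: ['two', 'keyboard'] (min_width=12, slack=1)
Line 5: ['orchestra'] (min_width=9, slack=4)
Line 6: ['island'] (min_width=6, slack=7)
Line 7: ['mineral'] (min_width=7, slack=6)

Answer: 4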